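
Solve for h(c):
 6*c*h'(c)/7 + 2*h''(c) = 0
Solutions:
 h(c) = C1 + C2*erf(sqrt(42)*c/14)


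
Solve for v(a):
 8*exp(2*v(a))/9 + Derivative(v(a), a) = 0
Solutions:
 v(a) = log(-1/(C1 - 8*a))/2 - log(2)/2 + log(3)
 v(a) = log(-sqrt(1/(C1 + 8*a))) - log(2)/2 + log(3)


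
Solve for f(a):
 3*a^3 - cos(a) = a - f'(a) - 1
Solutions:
 f(a) = C1 - 3*a^4/4 + a^2/2 - a + sin(a)


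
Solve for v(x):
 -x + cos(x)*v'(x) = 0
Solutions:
 v(x) = C1 + Integral(x/cos(x), x)


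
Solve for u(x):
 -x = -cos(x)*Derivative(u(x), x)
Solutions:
 u(x) = C1 + Integral(x/cos(x), x)


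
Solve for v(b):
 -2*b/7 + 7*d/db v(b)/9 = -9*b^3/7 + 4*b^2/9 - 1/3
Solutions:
 v(b) = C1 - 81*b^4/196 + 4*b^3/21 + 9*b^2/49 - 3*b/7


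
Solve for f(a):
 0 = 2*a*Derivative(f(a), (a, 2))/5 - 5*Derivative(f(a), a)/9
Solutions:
 f(a) = C1 + C2*a^(43/18)


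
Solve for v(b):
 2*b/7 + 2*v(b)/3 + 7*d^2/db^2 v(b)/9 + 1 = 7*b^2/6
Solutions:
 v(b) = C1*sin(sqrt(42)*b/7) + C2*cos(sqrt(42)*b/7) + 7*b^2/4 - 3*b/7 - 67/12


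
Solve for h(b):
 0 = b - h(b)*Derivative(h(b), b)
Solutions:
 h(b) = -sqrt(C1 + b^2)
 h(b) = sqrt(C1 + b^2)


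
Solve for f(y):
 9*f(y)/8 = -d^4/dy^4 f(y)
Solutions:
 f(y) = (C1*sin(2^(3/4)*sqrt(3)*y/4) + C2*cos(2^(3/4)*sqrt(3)*y/4))*exp(-2^(3/4)*sqrt(3)*y/4) + (C3*sin(2^(3/4)*sqrt(3)*y/4) + C4*cos(2^(3/4)*sqrt(3)*y/4))*exp(2^(3/4)*sqrt(3)*y/4)


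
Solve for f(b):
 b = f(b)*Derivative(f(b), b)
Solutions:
 f(b) = -sqrt(C1 + b^2)
 f(b) = sqrt(C1 + b^2)


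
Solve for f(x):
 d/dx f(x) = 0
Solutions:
 f(x) = C1


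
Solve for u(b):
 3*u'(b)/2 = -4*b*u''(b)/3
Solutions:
 u(b) = C1 + C2/b^(1/8)


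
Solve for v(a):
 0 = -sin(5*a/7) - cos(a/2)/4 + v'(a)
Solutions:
 v(a) = C1 + sin(a/2)/2 - 7*cos(5*a/7)/5


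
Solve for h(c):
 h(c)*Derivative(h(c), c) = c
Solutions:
 h(c) = -sqrt(C1 + c^2)
 h(c) = sqrt(C1 + c^2)


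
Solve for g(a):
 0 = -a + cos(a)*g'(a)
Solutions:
 g(a) = C1 + Integral(a/cos(a), a)


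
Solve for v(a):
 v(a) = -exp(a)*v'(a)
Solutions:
 v(a) = C1*exp(exp(-a))


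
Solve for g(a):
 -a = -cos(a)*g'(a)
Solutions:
 g(a) = C1 + Integral(a/cos(a), a)


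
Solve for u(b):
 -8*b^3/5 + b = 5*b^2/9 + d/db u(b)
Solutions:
 u(b) = C1 - 2*b^4/5 - 5*b^3/27 + b^2/2


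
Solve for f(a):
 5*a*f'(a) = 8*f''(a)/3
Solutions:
 f(a) = C1 + C2*erfi(sqrt(15)*a/4)


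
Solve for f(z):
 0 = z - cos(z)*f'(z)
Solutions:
 f(z) = C1 + Integral(z/cos(z), z)


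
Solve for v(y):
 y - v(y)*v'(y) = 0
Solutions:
 v(y) = -sqrt(C1 + y^2)
 v(y) = sqrt(C1 + y^2)


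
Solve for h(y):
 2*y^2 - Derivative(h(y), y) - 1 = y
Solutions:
 h(y) = C1 + 2*y^3/3 - y^2/2 - y


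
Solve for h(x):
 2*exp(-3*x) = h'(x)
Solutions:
 h(x) = C1 - 2*exp(-3*x)/3


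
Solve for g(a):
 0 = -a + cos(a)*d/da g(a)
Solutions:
 g(a) = C1 + Integral(a/cos(a), a)


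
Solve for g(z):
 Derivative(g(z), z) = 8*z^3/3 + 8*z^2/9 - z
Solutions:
 g(z) = C1 + 2*z^4/3 + 8*z^3/27 - z^2/2


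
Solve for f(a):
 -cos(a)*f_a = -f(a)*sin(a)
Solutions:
 f(a) = C1/cos(a)


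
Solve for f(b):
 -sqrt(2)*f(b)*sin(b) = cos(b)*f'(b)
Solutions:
 f(b) = C1*cos(b)^(sqrt(2))


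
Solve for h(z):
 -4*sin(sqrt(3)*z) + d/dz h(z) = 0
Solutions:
 h(z) = C1 - 4*sqrt(3)*cos(sqrt(3)*z)/3


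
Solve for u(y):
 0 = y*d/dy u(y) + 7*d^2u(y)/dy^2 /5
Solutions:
 u(y) = C1 + C2*erf(sqrt(70)*y/14)


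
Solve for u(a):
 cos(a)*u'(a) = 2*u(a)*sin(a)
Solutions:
 u(a) = C1/cos(a)^2


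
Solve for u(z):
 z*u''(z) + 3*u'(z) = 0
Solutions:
 u(z) = C1 + C2/z^2


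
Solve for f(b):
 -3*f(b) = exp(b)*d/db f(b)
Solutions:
 f(b) = C1*exp(3*exp(-b))


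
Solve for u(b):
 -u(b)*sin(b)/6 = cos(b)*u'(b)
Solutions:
 u(b) = C1*cos(b)^(1/6)


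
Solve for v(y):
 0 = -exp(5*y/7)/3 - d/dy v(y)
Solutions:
 v(y) = C1 - 7*exp(5*y/7)/15


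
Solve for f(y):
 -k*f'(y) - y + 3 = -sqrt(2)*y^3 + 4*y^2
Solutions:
 f(y) = C1 + sqrt(2)*y^4/(4*k) - 4*y^3/(3*k) - y^2/(2*k) + 3*y/k


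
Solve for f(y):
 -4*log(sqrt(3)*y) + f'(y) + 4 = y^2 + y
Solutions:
 f(y) = C1 + y^3/3 + y^2/2 + 4*y*log(y) - 8*y + y*log(9)


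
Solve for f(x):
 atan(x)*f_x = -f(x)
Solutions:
 f(x) = C1*exp(-Integral(1/atan(x), x))


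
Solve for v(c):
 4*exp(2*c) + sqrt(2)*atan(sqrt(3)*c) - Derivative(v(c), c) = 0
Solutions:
 v(c) = C1 + sqrt(2)*(c*atan(sqrt(3)*c) - sqrt(3)*log(3*c^2 + 1)/6) + 2*exp(2*c)


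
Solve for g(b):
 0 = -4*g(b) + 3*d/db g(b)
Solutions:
 g(b) = C1*exp(4*b/3)


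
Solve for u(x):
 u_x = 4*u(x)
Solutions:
 u(x) = C1*exp(4*x)


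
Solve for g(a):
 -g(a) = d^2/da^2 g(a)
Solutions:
 g(a) = C1*sin(a) + C2*cos(a)


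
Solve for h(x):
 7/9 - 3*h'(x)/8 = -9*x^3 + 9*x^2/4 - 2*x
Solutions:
 h(x) = C1 + 6*x^4 - 2*x^3 + 8*x^2/3 + 56*x/27


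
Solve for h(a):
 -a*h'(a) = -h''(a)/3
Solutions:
 h(a) = C1 + C2*erfi(sqrt(6)*a/2)


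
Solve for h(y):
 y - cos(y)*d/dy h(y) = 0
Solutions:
 h(y) = C1 + Integral(y/cos(y), y)


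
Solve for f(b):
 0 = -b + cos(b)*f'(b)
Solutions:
 f(b) = C1 + Integral(b/cos(b), b)


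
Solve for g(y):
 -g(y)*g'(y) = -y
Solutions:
 g(y) = -sqrt(C1 + y^2)
 g(y) = sqrt(C1 + y^2)


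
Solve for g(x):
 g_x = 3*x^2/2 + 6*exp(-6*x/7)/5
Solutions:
 g(x) = C1 + x^3/2 - 7*exp(-6*x/7)/5


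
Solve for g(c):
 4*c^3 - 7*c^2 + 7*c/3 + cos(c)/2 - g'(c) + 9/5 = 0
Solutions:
 g(c) = C1 + c^4 - 7*c^3/3 + 7*c^2/6 + 9*c/5 + sin(c)/2


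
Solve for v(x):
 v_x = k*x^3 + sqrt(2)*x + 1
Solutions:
 v(x) = C1 + k*x^4/4 + sqrt(2)*x^2/2 + x


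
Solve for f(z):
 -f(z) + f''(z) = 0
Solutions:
 f(z) = C1*exp(-z) + C2*exp(z)


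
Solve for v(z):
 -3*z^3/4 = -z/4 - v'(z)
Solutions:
 v(z) = C1 + 3*z^4/16 - z^2/8


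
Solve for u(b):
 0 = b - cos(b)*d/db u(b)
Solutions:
 u(b) = C1 + Integral(b/cos(b), b)


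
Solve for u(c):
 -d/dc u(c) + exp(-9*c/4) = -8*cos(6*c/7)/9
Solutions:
 u(c) = C1 + 28*sin(6*c/7)/27 - 4*exp(-9*c/4)/9


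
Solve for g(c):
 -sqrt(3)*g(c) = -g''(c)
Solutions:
 g(c) = C1*exp(-3^(1/4)*c) + C2*exp(3^(1/4)*c)


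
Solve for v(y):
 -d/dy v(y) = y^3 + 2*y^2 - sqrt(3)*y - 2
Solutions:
 v(y) = C1 - y^4/4 - 2*y^3/3 + sqrt(3)*y^2/2 + 2*y


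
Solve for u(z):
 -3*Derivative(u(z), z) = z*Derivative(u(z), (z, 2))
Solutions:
 u(z) = C1 + C2/z^2


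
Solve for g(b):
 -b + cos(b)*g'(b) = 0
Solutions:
 g(b) = C1 + Integral(b/cos(b), b)


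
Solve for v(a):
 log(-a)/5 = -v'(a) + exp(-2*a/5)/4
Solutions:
 v(a) = C1 - a*log(-a)/5 + a/5 - 5*exp(-2*a/5)/8


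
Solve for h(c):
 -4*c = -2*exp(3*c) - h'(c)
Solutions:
 h(c) = C1 + 2*c^2 - 2*exp(3*c)/3


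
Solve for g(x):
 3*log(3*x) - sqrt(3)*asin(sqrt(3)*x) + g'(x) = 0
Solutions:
 g(x) = C1 - 3*x*log(x) - 3*x*log(3) + 3*x + sqrt(3)*(x*asin(sqrt(3)*x) + sqrt(3)*sqrt(1 - 3*x^2)/3)


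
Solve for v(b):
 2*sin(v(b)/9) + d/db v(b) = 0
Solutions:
 2*b + 9*log(cos(v(b)/9) - 1)/2 - 9*log(cos(v(b)/9) + 1)/2 = C1


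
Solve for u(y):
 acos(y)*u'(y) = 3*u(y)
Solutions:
 u(y) = C1*exp(3*Integral(1/acos(y), y))


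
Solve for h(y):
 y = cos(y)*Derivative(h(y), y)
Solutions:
 h(y) = C1 + Integral(y/cos(y), y)


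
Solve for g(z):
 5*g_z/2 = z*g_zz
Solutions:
 g(z) = C1 + C2*z^(7/2)


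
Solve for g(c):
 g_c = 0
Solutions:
 g(c) = C1


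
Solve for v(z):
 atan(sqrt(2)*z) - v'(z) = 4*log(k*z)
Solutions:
 v(z) = C1 - 4*z*log(k*z) + z*atan(sqrt(2)*z) + 4*z - sqrt(2)*log(2*z^2 + 1)/4


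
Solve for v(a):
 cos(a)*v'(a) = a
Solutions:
 v(a) = C1 + Integral(a/cos(a), a)


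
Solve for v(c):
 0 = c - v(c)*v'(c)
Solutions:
 v(c) = -sqrt(C1 + c^2)
 v(c) = sqrt(C1 + c^2)


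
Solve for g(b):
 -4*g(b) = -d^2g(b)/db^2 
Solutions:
 g(b) = C1*exp(-2*b) + C2*exp(2*b)


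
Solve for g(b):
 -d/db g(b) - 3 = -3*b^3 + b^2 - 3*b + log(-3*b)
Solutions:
 g(b) = C1 + 3*b^4/4 - b^3/3 + 3*b^2/2 - b*log(-b) + b*(-2 - log(3))


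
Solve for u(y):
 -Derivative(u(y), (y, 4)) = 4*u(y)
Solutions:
 u(y) = (C1*sin(y) + C2*cos(y))*exp(-y) + (C3*sin(y) + C4*cos(y))*exp(y)


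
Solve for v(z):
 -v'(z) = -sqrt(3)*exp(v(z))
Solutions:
 v(z) = log(-1/(C1 + sqrt(3)*z))


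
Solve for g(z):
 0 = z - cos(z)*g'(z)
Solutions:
 g(z) = C1 + Integral(z/cos(z), z)


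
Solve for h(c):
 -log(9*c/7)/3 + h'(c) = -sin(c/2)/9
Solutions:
 h(c) = C1 + c*log(c)/3 - c*log(7) - c/3 + 2*c*log(21)/3 + 2*cos(c/2)/9


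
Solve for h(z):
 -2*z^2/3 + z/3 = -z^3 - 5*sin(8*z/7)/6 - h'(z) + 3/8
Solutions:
 h(z) = C1 - z^4/4 + 2*z^3/9 - z^2/6 + 3*z/8 + 35*cos(8*z/7)/48


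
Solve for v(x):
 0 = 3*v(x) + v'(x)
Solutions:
 v(x) = C1*exp(-3*x)


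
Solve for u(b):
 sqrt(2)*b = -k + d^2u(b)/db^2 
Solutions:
 u(b) = C1 + C2*b + sqrt(2)*b^3/6 + b^2*k/2


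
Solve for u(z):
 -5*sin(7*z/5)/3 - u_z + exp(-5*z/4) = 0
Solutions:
 u(z) = C1 + 25*cos(7*z/5)/21 - 4*exp(-5*z/4)/5


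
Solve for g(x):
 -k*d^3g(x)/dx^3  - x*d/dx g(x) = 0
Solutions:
 g(x) = C1 + Integral(C2*airyai(x*(-1/k)^(1/3)) + C3*airybi(x*(-1/k)^(1/3)), x)


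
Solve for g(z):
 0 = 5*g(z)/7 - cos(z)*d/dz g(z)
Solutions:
 g(z) = C1*(sin(z) + 1)^(5/14)/(sin(z) - 1)^(5/14)


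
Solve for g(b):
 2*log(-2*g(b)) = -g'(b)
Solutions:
 Integral(1/(log(-_y) + log(2)), (_y, g(b)))/2 = C1 - b


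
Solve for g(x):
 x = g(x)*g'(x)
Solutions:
 g(x) = -sqrt(C1 + x^2)
 g(x) = sqrt(C1 + x^2)


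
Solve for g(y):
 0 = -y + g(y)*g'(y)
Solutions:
 g(y) = -sqrt(C1 + y^2)
 g(y) = sqrt(C1 + y^2)


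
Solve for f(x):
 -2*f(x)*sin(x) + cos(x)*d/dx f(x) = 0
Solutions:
 f(x) = C1/cos(x)^2


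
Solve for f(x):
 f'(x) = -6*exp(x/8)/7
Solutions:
 f(x) = C1 - 48*exp(x/8)/7


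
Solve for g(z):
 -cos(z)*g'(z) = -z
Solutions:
 g(z) = C1 + Integral(z/cos(z), z)


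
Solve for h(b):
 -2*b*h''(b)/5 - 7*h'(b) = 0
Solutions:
 h(b) = C1 + C2/b^(33/2)


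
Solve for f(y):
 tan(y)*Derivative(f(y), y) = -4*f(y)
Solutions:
 f(y) = C1/sin(y)^4


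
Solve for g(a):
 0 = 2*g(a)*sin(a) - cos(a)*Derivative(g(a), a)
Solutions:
 g(a) = C1/cos(a)^2


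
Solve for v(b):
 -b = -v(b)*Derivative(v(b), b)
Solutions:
 v(b) = -sqrt(C1 + b^2)
 v(b) = sqrt(C1 + b^2)


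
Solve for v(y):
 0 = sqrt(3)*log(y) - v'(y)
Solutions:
 v(y) = C1 + sqrt(3)*y*log(y) - sqrt(3)*y


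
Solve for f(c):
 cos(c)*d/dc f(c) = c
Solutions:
 f(c) = C1 + Integral(c/cos(c), c)


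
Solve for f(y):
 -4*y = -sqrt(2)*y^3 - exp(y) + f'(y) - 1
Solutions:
 f(y) = C1 + sqrt(2)*y^4/4 - 2*y^2 + y + exp(y)


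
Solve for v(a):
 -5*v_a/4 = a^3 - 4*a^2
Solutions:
 v(a) = C1 - a^4/5 + 16*a^3/15


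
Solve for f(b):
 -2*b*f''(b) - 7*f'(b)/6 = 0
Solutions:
 f(b) = C1 + C2*b^(5/12)


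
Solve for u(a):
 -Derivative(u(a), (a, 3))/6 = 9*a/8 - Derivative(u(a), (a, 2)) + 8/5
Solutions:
 u(a) = C1 + C2*a + C3*exp(6*a) + 3*a^3/16 + 143*a^2/160


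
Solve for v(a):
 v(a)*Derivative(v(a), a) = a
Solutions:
 v(a) = -sqrt(C1 + a^2)
 v(a) = sqrt(C1 + a^2)


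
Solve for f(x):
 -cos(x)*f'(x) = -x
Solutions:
 f(x) = C1 + Integral(x/cos(x), x)


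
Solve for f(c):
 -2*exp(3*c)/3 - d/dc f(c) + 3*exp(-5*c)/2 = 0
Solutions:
 f(c) = C1 - 2*exp(3*c)/9 - 3*exp(-5*c)/10


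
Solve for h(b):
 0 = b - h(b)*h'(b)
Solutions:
 h(b) = -sqrt(C1 + b^2)
 h(b) = sqrt(C1 + b^2)


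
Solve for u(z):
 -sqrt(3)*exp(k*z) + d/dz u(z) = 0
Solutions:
 u(z) = C1 + sqrt(3)*exp(k*z)/k


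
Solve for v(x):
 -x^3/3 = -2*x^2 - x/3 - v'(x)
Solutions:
 v(x) = C1 + x^4/12 - 2*x^3/3 - x^2/6


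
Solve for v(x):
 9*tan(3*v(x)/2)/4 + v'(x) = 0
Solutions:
 v(x) = -2*asin(C1*exp(-27*x/8))/3 + 2*pi/3
 v(x) = 2*asin(C1*exp(-27*x/8))/3


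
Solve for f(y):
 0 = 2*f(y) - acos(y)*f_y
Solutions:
 f(y) = C1*exp(2*Integral(1/acos(y), y))


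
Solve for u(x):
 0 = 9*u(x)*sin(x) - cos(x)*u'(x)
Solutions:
 u(x) = C1/cos(x)^9


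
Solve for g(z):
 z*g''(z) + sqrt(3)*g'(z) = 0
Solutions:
 g(z) = C1 + C2*z^(1 - sqrt(3))


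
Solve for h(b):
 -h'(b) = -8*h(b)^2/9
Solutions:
 h(b) = -9/(C1 + 8*b)


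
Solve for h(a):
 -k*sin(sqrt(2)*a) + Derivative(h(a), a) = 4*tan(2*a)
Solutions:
 h(a) = C1 - sqrt(2)*k*cos(sqrt(2)*a)/2 - 2*log(cos(2*a))


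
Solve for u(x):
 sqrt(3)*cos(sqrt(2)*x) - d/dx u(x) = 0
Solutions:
 u(x) = C1 + sqrt(6)*sin(sqrt(2)*x)/2


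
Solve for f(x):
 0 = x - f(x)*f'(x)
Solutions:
 f(x) = -sqrt(C1 + x^2)
 f(x) = sqrt(C1 + x^2)


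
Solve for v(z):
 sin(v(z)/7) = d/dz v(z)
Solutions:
 -z + 7*log(cos(v(z)/7) - 1)/2 - 7*log(cos(v(z)/7) + 1)/2 = C1


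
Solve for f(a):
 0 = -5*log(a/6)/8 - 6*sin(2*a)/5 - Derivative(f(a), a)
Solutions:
 f(a) = C1 - 5*a*log(a)/8 + 5*a/8 + 5*a*log(6)/8 + 3*cos(2*a)/5


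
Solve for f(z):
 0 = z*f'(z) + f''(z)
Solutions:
 f(z) = C1 + C2*erf(sqrt(2)*z/2)


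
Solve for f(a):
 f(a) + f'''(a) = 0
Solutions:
 f(a) = C3*exp(-a) + (C1*sin(sqrt(3)*a/2) + C2*cos(sqrt(3)*a/2))*exp(a/2)


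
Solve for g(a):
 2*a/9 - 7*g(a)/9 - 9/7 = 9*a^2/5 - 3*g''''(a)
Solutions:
 g(a) = C1*exp(-21^(1/4)*a/3) + C2*exp(21^(1/4)*a/3) + C3*sin(21^(1/4)*a/3) + C4*cos(21^(1/4)*a/3) - 81*a^2/35 + 2*a/7 - 81/49


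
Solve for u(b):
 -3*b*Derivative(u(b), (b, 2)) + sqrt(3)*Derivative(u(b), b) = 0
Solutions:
 u(b) = C1 + C2*b^(sqrt(3)/3 + 1)


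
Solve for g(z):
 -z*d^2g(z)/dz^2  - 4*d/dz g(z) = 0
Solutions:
 g(z) = C1 + C2/z^3


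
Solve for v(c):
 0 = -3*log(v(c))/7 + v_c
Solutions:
 li(v(c)) = C1 + 3*c/7


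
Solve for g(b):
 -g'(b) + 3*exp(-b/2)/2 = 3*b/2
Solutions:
 g(b) = C1 - 3*b^2/4 - 3*exp(-b/2)


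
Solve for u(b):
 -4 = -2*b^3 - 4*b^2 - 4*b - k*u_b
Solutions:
 u(b) = C1 - b^4/(2*k) - 4*b^3/(3*k) - 2*b^2/k + 4*b/k


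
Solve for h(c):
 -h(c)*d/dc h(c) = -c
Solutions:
 h(c) = -sqrt(C1 + c^2)
 h(c) = sqrt(C1 + c^2)


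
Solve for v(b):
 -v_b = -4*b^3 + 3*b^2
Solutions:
 v(b) = C1 + b^4 - b^3


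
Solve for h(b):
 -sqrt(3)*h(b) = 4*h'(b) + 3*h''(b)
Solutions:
 h(b) = (C1*sin(b*sqrt(-4 + 3*sqrt(3))/3) + C2*cos(b*sqrt(-4 + 3*sqrt(3))/3))*exp(-2*b/3)


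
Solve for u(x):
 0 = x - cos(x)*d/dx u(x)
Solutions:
 u(x) = C1 + Integral(x/cos(x), x)


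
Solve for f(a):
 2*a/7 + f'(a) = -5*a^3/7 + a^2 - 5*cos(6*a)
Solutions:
 f(a) = C1 - 5*a^4/28 + a^3/3 - a^2/7 - 5*sin(6*a)/6


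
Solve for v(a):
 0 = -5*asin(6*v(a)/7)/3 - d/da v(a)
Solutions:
 Integral(1/asin(6*_y/7), (_y, v(a))) = C1 - 5*a/3


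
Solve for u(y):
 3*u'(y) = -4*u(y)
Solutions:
 u(y) = C1*exp(-4*y/3)


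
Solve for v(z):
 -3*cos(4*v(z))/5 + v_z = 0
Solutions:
 -3*z/5 - log(sin(4*v(z)) - 1)/8 + log(sin(4*v(z)) + 1)/8 = C1


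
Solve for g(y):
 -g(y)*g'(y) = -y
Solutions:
 g(y) = -sqrt(C1 + y^2)
 g(y) = sqrt(C1 + y^2)


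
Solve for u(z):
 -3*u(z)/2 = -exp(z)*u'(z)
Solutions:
 u(z) = C1*exp(-3*exp(-z)/2)


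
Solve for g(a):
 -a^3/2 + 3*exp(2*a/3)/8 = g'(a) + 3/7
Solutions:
 g(a) = C1 - a^4/8 - 3*a/7 + 9*exp(2*a/3)/16


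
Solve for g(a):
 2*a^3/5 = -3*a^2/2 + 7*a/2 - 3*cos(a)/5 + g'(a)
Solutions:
 g(a) = C1 + a^4/10 + a^3/2 - 7*a^2/4 + 3*sin(a)/5


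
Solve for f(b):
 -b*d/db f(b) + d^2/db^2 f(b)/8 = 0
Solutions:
 f(b) = C1 + C2*erfi(2*b)


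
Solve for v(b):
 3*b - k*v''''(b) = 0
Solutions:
 v(b) = C1 + C2*b + C3*b^2 + C4*b^3 + b^5/(40*k)


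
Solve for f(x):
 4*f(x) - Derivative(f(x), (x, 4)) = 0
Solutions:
 f(x) = C1*exp(-sqrt(2)*x) + C2*exp(sqrt(2)*x) + C3*sin(sqrt(2)*x) + C4*cos(sqrt(2)*x)


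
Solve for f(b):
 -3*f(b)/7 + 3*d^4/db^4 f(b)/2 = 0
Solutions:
 f(b) = C1*exp(-2^(1/4)*7^(3/4)*b/7) + C2*exp(2^(1/4)*7^(3/4)*b/7) + C3*sin(2^(1/4)*7^(3/4)*b/7) + C4*cos(2^(1/4)*7^(3/4)*b/7)


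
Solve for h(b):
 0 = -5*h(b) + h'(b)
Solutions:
 h(b) = C1*exp(5*b)


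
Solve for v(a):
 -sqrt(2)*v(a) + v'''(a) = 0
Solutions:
 v(a) = C3*exp(2^(1/6)*a) + (C1*sin(2^(1/6)*sqrt(3)*a/2) + C2*cos(2^(1/6)*sqrt(3)*a/2))*exp(-2^(1/6)*a/2)


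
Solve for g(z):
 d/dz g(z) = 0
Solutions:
 g(z) = C1


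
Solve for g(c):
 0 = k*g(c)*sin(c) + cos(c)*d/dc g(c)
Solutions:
 g(c) = C1*exp(k*log(cos(c)))


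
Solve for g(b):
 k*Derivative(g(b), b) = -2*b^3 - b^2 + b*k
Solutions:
 g(b) = C1 - b^4/(2*k) - b^3/(3*k) + b^2/2


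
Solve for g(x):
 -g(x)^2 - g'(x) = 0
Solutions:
 g(x) = 1/(C1 + x)


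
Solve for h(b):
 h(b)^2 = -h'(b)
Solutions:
 h(b) = 1/(C1 + b)


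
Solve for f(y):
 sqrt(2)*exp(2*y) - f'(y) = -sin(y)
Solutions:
 f(y) = C1 + sqrt(2)*exp(2*y)/2 - cos(y)


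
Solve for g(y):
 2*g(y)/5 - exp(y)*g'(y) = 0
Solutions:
 g(y) = C1*exp(-2*exp(-y)/5)


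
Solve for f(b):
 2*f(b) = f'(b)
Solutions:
 f(b) = C1*exp(2*b)


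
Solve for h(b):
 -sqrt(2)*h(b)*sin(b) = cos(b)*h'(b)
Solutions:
 h(b) = C1*cos(b)^(sqrt(2))


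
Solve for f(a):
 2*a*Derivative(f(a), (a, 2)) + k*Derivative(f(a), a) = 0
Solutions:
 f(a) = C1 + a^(1 - re(k)/2)*(C2*sin(log(a)*Abs(im(k))/2) + C3*cos(log(a)*im(k)/2))


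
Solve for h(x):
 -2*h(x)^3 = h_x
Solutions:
 h(x) = -sqrt(2)*sqrt(-1/(C1 - 2*x))/2
 h(x) = sqrt(2)*sqrt(-1/(C1 - 2*x))/2


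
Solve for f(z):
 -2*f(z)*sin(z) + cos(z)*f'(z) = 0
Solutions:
 f(z) = C1/cos(z)^2


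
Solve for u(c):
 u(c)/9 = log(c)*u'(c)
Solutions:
 u(c) = C1*exp(li(c)/9)


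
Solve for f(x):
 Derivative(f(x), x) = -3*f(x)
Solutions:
 f(x) = C1*exp(-3*x)


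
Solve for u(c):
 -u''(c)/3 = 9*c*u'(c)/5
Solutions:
 u(c) = C1 + C2*erf(3*sqrt(30)*c/10)


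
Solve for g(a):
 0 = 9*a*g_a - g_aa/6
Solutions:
 g(a) = C1 + C2*erfi(3*sqrt(3)*a)


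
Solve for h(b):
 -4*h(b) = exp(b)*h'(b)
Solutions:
 h(b) = C1*exp(4*exp(-b))


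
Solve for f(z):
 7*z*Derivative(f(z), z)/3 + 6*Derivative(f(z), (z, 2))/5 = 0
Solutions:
 f(z) = C1 + C2*erf(sqrt(35)*z/6)


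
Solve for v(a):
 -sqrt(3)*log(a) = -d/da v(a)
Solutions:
 v(a) = C1 + sqrt(3)*a*log(a) - sqrt(3)*a


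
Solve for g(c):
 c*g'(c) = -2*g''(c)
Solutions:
 g(c) = C1 + C2*erf(c/2)


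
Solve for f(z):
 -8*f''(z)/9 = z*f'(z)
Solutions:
 f(z) = C1 + C2*erf(3*z/4)


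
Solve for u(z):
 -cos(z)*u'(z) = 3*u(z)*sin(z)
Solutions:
 u(z) = C1*cos(z)^3


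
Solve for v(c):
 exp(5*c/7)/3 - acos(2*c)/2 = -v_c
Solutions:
 v(c) = C1 + c*acos(2*c)/2 - sqrt(1 - 4*c^2)/4 - 7*exp(5*c/7)/15


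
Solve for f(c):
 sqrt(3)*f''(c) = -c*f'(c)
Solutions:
 f(c) = C1 + C2*erf(sqrt(2)*3^(3/4)*c/6)


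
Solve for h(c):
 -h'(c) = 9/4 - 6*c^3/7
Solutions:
 h(c) = C1 + 3*c^4/14 - 9*c/4


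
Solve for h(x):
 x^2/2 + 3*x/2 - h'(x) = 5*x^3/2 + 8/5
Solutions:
 h(x) = C1 - 5*x^4/8 + x^3/6 + 3*x^2/4 - 8*x/5


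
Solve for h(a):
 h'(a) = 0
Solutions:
 h(a) = C1


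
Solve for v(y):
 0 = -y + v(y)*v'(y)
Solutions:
 v(y) = -sqrt(C1 + y^2)
 v(y) = sqrt(C1 + y^2)


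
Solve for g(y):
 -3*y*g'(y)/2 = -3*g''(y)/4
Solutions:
 g(y) = C1 + C2*erfi(y)


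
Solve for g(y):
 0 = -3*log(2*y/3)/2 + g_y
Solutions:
 g(y) = C1 + 3*y*log(y)/2 - 3*y*log(3)/2 - 3*y/2 + 3*y*log(2)/2


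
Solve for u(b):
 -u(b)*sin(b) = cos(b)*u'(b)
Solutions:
 u(b) = C1*cos(b)


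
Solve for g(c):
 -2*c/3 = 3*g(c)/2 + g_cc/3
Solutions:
 g(c) = C1*sin(3*sqrt(2)*c/2) + C2*cos(3*sqrt(2)*c/2) - 4*c/9


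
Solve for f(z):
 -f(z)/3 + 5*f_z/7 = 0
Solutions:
 f(z) = C1*exp(7*z/15)


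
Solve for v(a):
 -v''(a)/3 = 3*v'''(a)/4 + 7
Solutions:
 v(a) = C1 + C2*a + C3*exp(-4*a/9) - 21*a^2/2


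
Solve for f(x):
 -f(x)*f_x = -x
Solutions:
 f(x) = -sqrt(C1 + x^2)
 f(x) = sqrt(C1 + x^2)


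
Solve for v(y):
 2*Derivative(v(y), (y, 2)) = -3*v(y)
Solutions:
 v(y) = C1*sin(sqrt(6)*y/2) + C2*cos(sqrt(6)*y/2)


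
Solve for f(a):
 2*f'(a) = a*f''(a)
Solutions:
 f(a) = C1 + C2*a^3


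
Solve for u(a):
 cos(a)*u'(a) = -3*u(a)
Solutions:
 u(a) = C1*(sin(a) - 1)^(3/2)/(sin(a) + 1)^(3/2)


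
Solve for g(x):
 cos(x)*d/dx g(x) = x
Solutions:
 g(x) = C1 + Integral(x/cos(x), x)


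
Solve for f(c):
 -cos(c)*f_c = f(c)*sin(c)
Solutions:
 f(c) = C1*cos(c)


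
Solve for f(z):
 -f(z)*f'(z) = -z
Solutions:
 f(z) = -sqrt(C1 + z^2)
 f(z) = sqrt(C1 + z^2)


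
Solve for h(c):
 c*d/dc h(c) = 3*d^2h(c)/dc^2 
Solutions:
 h(c) = C1 + C2*erfi(sqrt(6)*c/6)


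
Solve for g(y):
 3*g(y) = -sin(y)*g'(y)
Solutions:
 g(y) = C1*(cos(y) + 1)^(3/2)/(cos(y) - 1)^(3/2)


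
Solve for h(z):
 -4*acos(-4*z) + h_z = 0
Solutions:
 h(z) = C1 + 4*z*acos(-4*z) + sqrt(1 - 16*z^2)


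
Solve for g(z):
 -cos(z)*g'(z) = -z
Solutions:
 g(z) = C1 + Integral(z/cos(z), z)


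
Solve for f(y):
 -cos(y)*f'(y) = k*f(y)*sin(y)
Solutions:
 f(y) = C1*exp(k*log(cos(y)))


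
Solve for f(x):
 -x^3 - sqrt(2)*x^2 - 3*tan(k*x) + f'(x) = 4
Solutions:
 f(x) = C1 + x^4/4 + sqrt(2)*x^3/3 + 4*x + 3*Piecewise((-log(cos(k*x))/k, Ne(k, 0)), (0, True))


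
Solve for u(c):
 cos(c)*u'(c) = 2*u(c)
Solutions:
 u(c) = C1*(sin(c) + 1)/(sin(c) - 1)


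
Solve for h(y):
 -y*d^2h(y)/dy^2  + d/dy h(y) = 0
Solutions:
 h(y) = C1 + C2*y^2


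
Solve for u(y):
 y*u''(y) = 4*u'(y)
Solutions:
 u(y) = C1 + C2*y^5


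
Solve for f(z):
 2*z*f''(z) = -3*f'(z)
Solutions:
 f(z) = C1 + C2/sqrt(z)


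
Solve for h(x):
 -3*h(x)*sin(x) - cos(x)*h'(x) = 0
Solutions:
 h(x) = C1*cos(x)^3


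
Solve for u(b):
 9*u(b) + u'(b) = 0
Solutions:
 u(b) = C1*exp(-9*b)


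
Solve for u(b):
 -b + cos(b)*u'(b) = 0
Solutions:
 u(b) = C1 + Integral(b/cos(b), b)


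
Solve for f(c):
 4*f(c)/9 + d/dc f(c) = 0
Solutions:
 f(c) = C1*exp(-4*c/9)


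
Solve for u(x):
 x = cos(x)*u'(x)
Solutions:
 u(x) = C1 + Integral(x/cos(x), x)


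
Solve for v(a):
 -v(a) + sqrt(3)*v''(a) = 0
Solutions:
 v(a) = C1*exp(-3^(3/4)*a/3) + C2*exp(3^(3/4)*a/3)


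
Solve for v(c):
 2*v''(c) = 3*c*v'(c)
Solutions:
 v(c) = C1 + C2*erfi(sqrt(3)*c/2)


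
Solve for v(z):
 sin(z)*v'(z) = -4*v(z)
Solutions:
 v(z) = C1*(cos(z)^2 + 2*cos(z) + 1)/(cos(z)^2 - 2*cos(z) + 1)


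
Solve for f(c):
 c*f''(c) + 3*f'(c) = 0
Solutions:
 f(c) = C1 + C2/c^2


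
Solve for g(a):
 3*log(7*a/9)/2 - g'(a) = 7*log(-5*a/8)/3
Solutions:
 g(a) = C1 - 5*a*log(a)/6 + a*(-3*log(15) + 5/6 + log(7)/2 + 2*log(5)/3 + log(896) - 7*I*pi/3)


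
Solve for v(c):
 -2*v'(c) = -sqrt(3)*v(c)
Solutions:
 v(c) = C1*exp(sqrt(3)*c/2)


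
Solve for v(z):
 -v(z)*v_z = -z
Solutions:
 v(z) = -sqrt(C1 + z^2)
 v(z) = sqrt(C1 + z^2)


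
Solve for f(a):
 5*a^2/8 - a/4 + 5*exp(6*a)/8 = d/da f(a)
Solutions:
 f(a) = C1 + 5*a^3/24 - a^2/8 + 5*exp(6*a)/48


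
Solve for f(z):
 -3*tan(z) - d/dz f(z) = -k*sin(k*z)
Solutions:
 f(z) = C1 + k*Piecewise((-cos(k*z)/k, Ne(k, 0)), (0, True)) + 3*log(cos(z))


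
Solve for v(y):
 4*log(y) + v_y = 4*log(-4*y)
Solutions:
 v(y) = C1 + 4*y*(2*log(2) + I*pi)


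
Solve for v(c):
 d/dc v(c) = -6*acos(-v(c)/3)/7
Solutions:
 Integral(1/acos(-_y/3), (_y, v(c))) = C1 - 6*c/7


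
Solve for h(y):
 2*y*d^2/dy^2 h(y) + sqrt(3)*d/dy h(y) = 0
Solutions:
 h(y) = C1 + C2*y^(1 - sqrt(3)/2)


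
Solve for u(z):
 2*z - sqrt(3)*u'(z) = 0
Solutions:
 u(z) = C1 + sqrt(3)*z^2/3


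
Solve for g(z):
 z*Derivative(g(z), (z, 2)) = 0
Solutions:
 g(z) = C1 + C2*z


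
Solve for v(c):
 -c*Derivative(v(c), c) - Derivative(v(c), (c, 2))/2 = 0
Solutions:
 v(c) = C1 + C2*erf(c)


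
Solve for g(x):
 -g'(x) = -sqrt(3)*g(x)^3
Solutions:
 g(x) = -sqrt(2)*sqrt(-1/(C1 + sqrt(3)*x))/2
 g(x) = sqrt(2)*sqrt(-1/(C1 + sqrt(3)*x))/2


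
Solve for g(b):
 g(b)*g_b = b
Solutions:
 g(b) = -sqrt(C1 + b^2)
 g(b) = sqrt(C1 + b^2)


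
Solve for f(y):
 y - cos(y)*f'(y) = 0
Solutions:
 f(y) = C1 + Integral(y/cos(y), y)


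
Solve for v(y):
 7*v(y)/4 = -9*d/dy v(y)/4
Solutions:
 v(y) = C1*exp(-7*y/9)


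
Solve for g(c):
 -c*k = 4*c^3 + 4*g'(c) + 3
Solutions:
 g(c) = C1 - c^4/4 - c^2*k/8 - 3*c/4


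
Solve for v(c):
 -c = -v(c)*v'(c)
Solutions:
 v(c) = -sqrt(C1 + c^2)
 v(c) = sqrt(C1 + c^2)


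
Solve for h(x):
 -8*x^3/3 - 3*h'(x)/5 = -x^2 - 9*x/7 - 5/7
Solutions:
 h(x) = C1 - 10*x^4/9 + 5*x^3/9 + 15*x^2/14 + 25*x/21


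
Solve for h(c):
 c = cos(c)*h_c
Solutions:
 h(c) = C1 + Integral(c/cos(c), c)


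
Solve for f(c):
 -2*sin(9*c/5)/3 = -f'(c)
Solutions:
 f(c) = C1 - 10*cos(9*c/5)/27


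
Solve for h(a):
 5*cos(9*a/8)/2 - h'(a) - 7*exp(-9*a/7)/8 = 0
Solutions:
 h(a) = C1 + 20*sin(9*a/8)/9 + 49*exp(-9*a/7)/72


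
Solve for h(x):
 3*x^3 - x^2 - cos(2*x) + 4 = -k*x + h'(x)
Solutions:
 h(x) = C1 + k*x^2/2 + 3*x^4/4 - x^3/3 + 4*x - sin(2*x)/2


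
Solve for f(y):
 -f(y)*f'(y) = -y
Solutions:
 f(y) = -sqrt(C1 + y^2)
 f(y) = sqrt(C1 + y^2)


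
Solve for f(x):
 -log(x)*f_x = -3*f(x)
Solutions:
 f(x) = C1*exp(3*li(x))


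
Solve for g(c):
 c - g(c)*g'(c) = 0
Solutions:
 g(c) = -sqrt(C1 + c^2)
 g(c) = sqrt(C1 + c^2)


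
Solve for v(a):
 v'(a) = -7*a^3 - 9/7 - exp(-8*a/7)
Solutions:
 v(a) = C1 - 7*a^4/4 - 9*a/7 + 7*exp(-8*a/7)/8


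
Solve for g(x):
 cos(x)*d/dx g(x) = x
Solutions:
 g(x) = C1 + Integral(x/cos(x), x)


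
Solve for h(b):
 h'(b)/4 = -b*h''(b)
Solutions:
 h(b) = C1 + C2*b^(3/4)


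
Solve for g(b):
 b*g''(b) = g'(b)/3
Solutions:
 g(b) = C1 + C2*b^(4/3)


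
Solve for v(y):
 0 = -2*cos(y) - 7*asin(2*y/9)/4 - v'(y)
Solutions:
 v(y) = C1 - 7*y*asin(2*y/9)/4 - 7*sqrt(81 - 4*y^2)/8 - 2*sin(y)


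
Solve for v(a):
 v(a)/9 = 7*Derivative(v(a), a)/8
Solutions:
 v(a) = C1*exp(8*a/63)


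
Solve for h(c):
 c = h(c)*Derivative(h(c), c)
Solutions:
 h(c) = -sqrt(C1 + c^2)
 h(c) = sqrt(C1 + c^2)


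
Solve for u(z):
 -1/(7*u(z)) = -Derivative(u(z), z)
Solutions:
 u(z) = -sqrt(C1 + 14*z)/7
 u(z) = sqrt(C1 + 14*z)/7


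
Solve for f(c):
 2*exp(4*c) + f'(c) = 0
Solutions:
 f(c) = C1 - exp(4*c)/2


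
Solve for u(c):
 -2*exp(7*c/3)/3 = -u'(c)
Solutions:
 u(c) = C1 + 2*exp(7*c/3)/7


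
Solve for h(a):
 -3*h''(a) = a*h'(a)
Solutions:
 h(a) = C1 + C2*erf(sqrt(6)*a/6)


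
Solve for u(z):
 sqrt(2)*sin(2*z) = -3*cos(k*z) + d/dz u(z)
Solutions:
 u(z) = C1 - sqrt(2)*cos(2*z)/2 + 3*sin(k*z)/k


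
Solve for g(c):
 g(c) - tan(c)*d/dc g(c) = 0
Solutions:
 g(c) = C1*sin(c)


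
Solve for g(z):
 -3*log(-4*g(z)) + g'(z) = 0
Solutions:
 -Integral(1/(log(-_y) + 2*log(2)), (_y, g(z)))/3 = C1 - z


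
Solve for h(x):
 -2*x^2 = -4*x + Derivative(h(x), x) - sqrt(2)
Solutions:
 h(x) = C1 - 2*x^3/3 + 2*x^2 + sqrt(2)*x


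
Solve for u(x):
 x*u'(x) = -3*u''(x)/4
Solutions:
 u(x) = C1 + C2*erf(sqrt(6)*x/3)


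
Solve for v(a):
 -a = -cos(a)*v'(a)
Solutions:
 v(a) = C1 + Integral(a/cos(a), a)


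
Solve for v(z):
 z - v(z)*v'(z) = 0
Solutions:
 v(z) = -sqrt(C1 + z^2)
 v(z) = sqrt(C1 + z^2)


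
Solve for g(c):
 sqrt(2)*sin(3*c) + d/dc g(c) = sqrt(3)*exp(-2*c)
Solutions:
 g(c) = C1 + sqrt(2)*cos(3*c)/3 - sqrt(3)*exp(-2*c)/2


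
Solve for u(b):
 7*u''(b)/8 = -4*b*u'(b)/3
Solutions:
 u(b) = C1 + C2*erf(4*sqrt(21)*b/21)


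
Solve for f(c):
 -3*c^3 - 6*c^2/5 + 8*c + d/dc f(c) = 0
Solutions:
 f(c) = C1 + 3*c^4/4 + 2*c^3/5 - 4*c^2


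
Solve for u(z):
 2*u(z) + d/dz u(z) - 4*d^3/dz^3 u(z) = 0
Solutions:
 u(z) = C1*exp(-3^(1/3)*z*(3^(1/3)/(sqrt(321) + 18)^(1/3) + (sqrt(321) + 18)^(1/3))/12)*sin(3^(1/6)*z*(-3^(2/3)*(sqrt(321) + 18)^(1/3) + 3/(sqrt(321) + 18)^(1/3))/12) + C2*exp(-3^(1/3)*z*(3^(1/3)/(sqrt(321) + 18)^(1/3) + (sqrt(321) + 18)^(1/3))/12)*cos(3^(1/6)*z*(-3^(2/3)*(sqrt(321) + 18)^(1/3) + 3/(sqrt(321) + 18)^(1/3))/12) + C3*exp(3^(1/3)*z*(3^(1/3)/(sqrt(321) + 18)^(1/3) + (sqrt(321) + 18)^(1/3))/6)


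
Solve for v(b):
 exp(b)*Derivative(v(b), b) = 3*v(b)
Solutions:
 v(b) = C1*exp(-3*exp(-b))


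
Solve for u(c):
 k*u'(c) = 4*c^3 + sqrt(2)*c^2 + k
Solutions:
 u(c) = C1 + c^4/k + sqrt(2)*c^3/(3*k) + c


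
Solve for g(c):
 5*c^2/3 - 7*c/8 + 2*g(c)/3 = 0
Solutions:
 g(c) = c*(21 - 40*c)/16


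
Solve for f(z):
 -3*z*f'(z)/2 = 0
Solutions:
 f(z) = C1


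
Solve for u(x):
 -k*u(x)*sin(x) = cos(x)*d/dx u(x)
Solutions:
 u(x) = C1*exp(k*log(cos(x)))


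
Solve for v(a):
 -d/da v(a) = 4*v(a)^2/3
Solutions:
 v(a) = 3/(C1 + 4*a)


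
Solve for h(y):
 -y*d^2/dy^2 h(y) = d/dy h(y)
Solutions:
 h(y) = C1 + C2*log(y)


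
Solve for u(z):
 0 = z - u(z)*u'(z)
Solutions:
 u(z) = -sqrt(C1 + z^2)
 u(z) = sqrt(C1 + z^2)


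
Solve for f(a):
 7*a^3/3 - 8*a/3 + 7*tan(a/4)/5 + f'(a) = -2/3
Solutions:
 f(a) = C1 - 7*a^4/12 + 4*a^2/3 - 2*a/3 + 28*log(cos(a/4))/5


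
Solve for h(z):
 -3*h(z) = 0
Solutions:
 h(z) = 0


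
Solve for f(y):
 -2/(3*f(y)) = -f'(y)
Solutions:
 f(y) = -sqrt(C1 + 12*y)/3
 f(y) = sqrt(C1 + 12*y)/3


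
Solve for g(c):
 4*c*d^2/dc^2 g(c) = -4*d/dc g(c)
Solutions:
 g(c) = C1 + C2*log(c)


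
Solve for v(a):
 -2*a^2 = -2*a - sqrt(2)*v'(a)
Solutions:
 v(a) = C1 + sqrt(2)*a^3/3 - sqrt(2)*a^2/2


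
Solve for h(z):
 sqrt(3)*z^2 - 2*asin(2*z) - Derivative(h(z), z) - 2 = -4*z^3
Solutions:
 h(z) = C1 + z^4 + sqrt(3)*z^3/3 - 2*z*asin(2*z) - 2*z - sqrt(1 - 4*z^2)


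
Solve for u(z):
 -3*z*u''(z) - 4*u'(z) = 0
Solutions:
 u(z) = C1 + C2/z^(1/3)


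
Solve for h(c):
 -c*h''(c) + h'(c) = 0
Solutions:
 h(c) = C1 + C2*c^2


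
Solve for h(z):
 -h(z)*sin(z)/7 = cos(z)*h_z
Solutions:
 h(z) = C1*cos(z)^(1/7)


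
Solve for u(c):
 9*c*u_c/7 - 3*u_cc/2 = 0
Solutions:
 u(c) = C1 + C2*erfi(sqrt(21)*c/7)


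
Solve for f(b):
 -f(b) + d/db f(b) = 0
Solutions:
 f(b) = C1*exp(b)


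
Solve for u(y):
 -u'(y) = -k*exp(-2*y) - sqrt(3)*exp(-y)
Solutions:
 u(y) = C1 - k*exp(-2*y)/2 - sqrt(3)*exp(-y)


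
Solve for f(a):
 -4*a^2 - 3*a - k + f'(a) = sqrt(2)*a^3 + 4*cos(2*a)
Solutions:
 f(a) = C1 + sqrt(2)*a^4/4 + 4*a^3/3 + 3*a^2/2 + a*k + 2*sin(2*a)


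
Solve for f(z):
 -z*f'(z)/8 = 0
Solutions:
 f(z) = C1


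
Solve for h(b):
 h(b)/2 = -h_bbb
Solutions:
 h(b) = C3*exp(-2^(2/3)*b/2) + (C1*sin(2^(2/3)*sqrt(3)*b/4) + C2*cos(2^(2/3)*sqrt(3)*b/4))*exp(2^(2/3)*b/4)


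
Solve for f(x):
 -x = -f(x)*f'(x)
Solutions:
 f(x) = -sqrt(C1 + x^2)
 f(x) = sqrt(C1 + x^2)


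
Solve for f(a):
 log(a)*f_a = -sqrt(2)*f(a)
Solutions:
 f(a) = C1*exp(-sqrt(2)*li(a))


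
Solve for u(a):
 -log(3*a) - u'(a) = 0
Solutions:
 u(a) = C1 - a*log(a) - a*log(3) + a


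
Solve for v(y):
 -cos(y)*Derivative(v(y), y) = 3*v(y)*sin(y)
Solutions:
 v(y) = C1*cos(y)^3


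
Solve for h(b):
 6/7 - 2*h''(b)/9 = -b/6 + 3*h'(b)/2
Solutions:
 h(b) = C1 + C2*exp(-27*b/4) + b^2/18 + 944*b/1701


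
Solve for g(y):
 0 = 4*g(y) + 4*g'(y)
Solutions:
 g(y) = C1*exp(-y)


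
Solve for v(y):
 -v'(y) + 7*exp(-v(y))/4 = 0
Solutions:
 v(y) = log(C1 + 7*y/4)


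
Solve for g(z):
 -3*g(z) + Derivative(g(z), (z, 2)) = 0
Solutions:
 g(z) = C1*exp(-sqrt(3)*z) + C2*exp(sqrt(3)*z)


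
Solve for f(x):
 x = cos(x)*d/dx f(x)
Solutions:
 f(x) = C1 + Integral(x/cos(x), x)


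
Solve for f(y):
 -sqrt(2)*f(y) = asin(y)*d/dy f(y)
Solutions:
 f(y) = C1*exp(-sqrt(2)*Integral(1/asin(y), y))


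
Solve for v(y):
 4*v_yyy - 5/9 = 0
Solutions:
 v(y) = C1 + C2*y + C3*y^2 + 5*y^3/216


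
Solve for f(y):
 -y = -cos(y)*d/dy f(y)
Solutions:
 f(y) = C1 + Integral(y/cos(y), y)


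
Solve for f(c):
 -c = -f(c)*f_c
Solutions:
 f(c) = -sqrt(C1 + c^2)
 f(c) = sqrt(C1 + c^2)


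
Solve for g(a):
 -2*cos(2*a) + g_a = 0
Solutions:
 g(a) = C1 + sin(2*a)


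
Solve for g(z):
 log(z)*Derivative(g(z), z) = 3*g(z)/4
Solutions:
 g(z) = C1*exp(3*li(z)/4)


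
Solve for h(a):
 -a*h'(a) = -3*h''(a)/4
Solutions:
 h(a) = C1 + C2*erfi(sqrt(6)*a/3)


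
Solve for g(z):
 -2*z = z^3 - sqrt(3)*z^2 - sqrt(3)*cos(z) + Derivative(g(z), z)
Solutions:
 g(z) = C1 - z^4/4 + sqrt(3)*z^3/3 - z^2 + sqrt(3)*sin(z)


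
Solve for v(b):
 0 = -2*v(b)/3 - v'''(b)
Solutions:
 v(b) = C3*exp(-2^(1/3)*3^(2/3)*b/3) + (C1*sin(2^(1/3)*3^(1/6)*b/2) + C2*cos(2^(1/3)*3^(1/6)*b/2))*exp(2^(1/3)*3^(2/3)*b/6)


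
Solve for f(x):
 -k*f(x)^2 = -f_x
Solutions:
 f(x) = -1/(C1 + k*x)


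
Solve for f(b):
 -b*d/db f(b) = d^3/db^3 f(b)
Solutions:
 f(b) = C1 + Integral(C2*airyai(-b) + C3*airybi(-b), b)


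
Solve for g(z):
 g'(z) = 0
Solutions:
 g(z) = C1


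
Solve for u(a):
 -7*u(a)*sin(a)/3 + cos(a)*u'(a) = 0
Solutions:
 u(a) = C1/cos(a)^(7/3)


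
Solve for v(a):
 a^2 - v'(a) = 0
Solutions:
 v(a) = C1 + a^3/3


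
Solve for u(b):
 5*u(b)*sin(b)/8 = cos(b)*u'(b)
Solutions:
 u(b) = C1/cos(b)^(5/8)


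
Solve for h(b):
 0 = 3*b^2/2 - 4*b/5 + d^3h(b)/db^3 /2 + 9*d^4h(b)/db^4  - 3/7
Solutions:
 h(b) = C1 + C2*b + C3*b^2 + C4*exp(-b/18) - b^5/20 + 137*b^4/30 - 11503*b^3/35


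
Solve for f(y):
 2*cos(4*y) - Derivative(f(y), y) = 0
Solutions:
 f(y) = C1 + sin(4*y)/2


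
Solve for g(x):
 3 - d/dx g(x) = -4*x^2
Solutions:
 g(x) = C1 + 4*x^3/3 + 3*x


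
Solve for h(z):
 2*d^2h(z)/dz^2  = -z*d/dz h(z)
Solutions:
 h(z) = C1 + C2*erf(z/2)


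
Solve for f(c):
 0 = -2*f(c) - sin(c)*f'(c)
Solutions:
 f(c) = C1*(cos(c) + 1)/(cos(c) - 1)


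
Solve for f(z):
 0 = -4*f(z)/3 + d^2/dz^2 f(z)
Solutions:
 f(z) = C1*exp(-2*sqrt(3)*z/3) + C2*exp(2*sqrt(3)*z/3)


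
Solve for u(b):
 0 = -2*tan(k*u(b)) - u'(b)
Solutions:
 u(b) = Piecewise((-asin(exp(C1*k - 2*b*k))/k + pi/k, Ne(k, 0)), (nan, True))
 u(b) = Piecewise((asin(exp(C1*k - 2*b*k))/k, Ne(k, 0)), (nan, True))


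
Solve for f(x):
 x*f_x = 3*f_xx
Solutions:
 f(x) = C1 + C2*erfi(sqrt(6)*x/6)


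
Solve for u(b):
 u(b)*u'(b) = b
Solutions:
 u(b) = -sqrt(C1 + b^2)
 u(b) = sqrt(C1 + b^2)


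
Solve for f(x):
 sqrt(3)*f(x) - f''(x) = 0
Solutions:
 f(x) = C1*exp(-3^(1/4)*x) + C2*exp(3^(1/4)*x)


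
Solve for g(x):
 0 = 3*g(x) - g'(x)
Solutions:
 g(x) = C1*exp(3*x)


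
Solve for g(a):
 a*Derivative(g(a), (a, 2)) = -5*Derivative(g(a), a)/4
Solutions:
 g(a) = C1 + C2/a^(1/4)


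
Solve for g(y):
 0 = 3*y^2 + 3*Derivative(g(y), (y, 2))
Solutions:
 g(y) = C1 + C2*y - y^4/12


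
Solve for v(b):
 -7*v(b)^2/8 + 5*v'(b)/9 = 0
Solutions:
 v(b) = -40/(C1 + 63*b)


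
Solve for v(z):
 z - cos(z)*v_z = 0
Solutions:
 v(z) = C1 + Integral(z/cos(z), z)


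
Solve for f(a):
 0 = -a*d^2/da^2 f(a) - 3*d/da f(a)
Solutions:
 f(a) = C1 + C2/a^2


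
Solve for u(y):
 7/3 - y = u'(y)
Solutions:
 u(y) = C1 - y^2/2 + 7*y/3


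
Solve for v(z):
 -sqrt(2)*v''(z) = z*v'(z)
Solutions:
 v(z) = C1 + C2*erf(2^(1/4)*z/2)


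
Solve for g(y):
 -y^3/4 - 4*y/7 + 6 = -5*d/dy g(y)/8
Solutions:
 g(y) = C1 + y^4/10 + 16*y^2/35 - 48*y/5


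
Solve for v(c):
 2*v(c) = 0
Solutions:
 v(c) = 0


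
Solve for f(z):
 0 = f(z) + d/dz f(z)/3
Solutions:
 f(z) = C1*exp(-3*z)


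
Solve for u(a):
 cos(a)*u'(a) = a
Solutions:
 u(a) = C1 + Integral(a/cos(a), a)


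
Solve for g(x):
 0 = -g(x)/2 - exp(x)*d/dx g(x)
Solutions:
 g(x) = C1*exp(exp(-x)/2)


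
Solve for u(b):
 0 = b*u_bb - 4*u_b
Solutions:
 u(b) = C1 + C2*b^5


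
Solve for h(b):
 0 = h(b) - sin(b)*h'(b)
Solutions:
 h(b) = C1*sqrt(cos(b) - 1)/sqrt(cos(b) + 1)


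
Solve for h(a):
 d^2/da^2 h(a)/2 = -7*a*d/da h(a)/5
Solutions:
 h(a) = C1 + C2*erf(sqrt(35)*a/5)


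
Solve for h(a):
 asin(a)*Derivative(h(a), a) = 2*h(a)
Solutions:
 h(a) = C1*exp(2*Integral(1/asin(a), a))


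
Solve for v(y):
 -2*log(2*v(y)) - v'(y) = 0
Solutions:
 Integral(1/(log(_y) + log(2)), (_y, v(y)))/2 = C1 - y


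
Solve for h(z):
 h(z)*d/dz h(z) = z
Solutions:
 h(z) = -sqrt(C1 + z^2)
 h(z) = sqrt(C1 + z^2)


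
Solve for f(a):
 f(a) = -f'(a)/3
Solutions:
 f(a) = C1*exp(-3*a)


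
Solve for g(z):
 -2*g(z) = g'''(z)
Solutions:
 g(z) = C3*exp(-2^(1/3)*z) + (C1*sin(2^(1/3)*sqrt(3)*z/2) + C2*cos(2^(1/3)*sqrt(3)*z/2))*exp(2^(1/3)*z/2)


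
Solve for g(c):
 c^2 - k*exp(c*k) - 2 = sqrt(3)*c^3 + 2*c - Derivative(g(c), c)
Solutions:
 g(c) = C1 + sqrt(3)*c^4/4 - c^3/3 + c^2 + 2*c + exp(c*k)


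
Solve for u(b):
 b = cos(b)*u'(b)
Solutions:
 u(b) = C1 + Integral(b/cos(b), b)


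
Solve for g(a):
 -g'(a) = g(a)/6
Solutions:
 g(a) = C1*exp(-a/6)


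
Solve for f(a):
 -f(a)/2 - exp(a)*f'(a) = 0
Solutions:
 f(a) = C1*exp(exp(-a)/2)


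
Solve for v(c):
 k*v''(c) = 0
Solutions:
 v(c) = C1 + C2*c


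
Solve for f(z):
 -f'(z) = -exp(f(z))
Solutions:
 f(z) = log(-1/(C1 + z))


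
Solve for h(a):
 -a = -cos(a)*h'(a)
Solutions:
 h(a) = C1 + Integral(a/cos(a), a)


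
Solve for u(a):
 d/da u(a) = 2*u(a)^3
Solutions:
 u(a) = -sqrt(2)*sqrt(-1/(C1 + 2*a))/2
 u(a) = sqrt(2)*sqrt(-1/(C1 + 2*a))/2


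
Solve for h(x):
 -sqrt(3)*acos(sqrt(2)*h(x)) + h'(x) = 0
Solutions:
 Integral(1/acos(sqrt(2)*_y), (_y, h(x))) = C1 + sqrt(3)*x


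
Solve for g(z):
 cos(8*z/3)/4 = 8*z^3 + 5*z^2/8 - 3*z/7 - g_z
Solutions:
 g(z) = C1 + 2*z^4 + 5*z^3/24 - 3*z^2/14 - 3*sin(8*z/3)/32


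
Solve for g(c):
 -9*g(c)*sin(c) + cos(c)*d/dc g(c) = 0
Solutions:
 g(c) = C1/cos(c)^9


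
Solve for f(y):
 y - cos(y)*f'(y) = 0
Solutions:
 f(y) = C1 + Integral(y/cos(y), y)


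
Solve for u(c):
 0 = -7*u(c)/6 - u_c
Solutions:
 u(c) = C1*exp(-7*c/6)


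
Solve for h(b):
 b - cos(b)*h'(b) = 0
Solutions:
 h(b) = C1 + Integral(b/cos(b), b)


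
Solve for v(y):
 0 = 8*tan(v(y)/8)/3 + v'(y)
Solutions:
 v(y) = -8*asin(C1*exp(-y/3)) + 8*pi
 v(y) = 8*asin(C1*exp(-y/3))


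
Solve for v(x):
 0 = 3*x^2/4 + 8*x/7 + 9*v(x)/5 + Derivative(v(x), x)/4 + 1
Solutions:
 v(x) = C1*exp(-36*x/5) - 5*x^2/12 - 785*x/1512 - 26315/54432


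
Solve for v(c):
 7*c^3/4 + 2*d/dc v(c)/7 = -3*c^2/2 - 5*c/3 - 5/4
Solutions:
 v(c) = C1 - 49*c^4/32 - 7*c^3/4 - 35*c^2/12 - 35*c/8


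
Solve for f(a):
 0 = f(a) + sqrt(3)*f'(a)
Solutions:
 f(a) = C1*exp(-sqrt(3)*a/3)


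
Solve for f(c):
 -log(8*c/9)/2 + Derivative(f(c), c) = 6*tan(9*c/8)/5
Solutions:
 f(c) = C1 + c*log(c)/2 - c*log(3) - c/2 + 3*c*log(2)/2 - 16*log(cos(9*c/8))/15


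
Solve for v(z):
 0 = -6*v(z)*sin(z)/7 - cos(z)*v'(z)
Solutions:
 v(z) = C1*cos(z)^(6/7)


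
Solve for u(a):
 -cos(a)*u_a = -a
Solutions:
 u(a) = C1 + Integral(a/cos(a), a)


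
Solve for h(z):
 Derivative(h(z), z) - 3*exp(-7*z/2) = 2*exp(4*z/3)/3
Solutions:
 h(z) = C1 + exp(4*z/3)/2 - 6*exp(-7*z/2)/7


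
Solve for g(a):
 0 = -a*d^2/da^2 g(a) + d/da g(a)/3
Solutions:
 g(a) = C1 + C2*a^(4/3)


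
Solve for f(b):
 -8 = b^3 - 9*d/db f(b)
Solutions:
 f(b) = C1 + b^4/36 + 8*b/9


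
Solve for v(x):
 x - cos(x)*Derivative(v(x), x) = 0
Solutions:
 v(x) = C1 + Integral(x/cos(x), x)


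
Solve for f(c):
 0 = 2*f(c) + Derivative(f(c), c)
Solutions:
 f(c) = C1*exp(-2*c)
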